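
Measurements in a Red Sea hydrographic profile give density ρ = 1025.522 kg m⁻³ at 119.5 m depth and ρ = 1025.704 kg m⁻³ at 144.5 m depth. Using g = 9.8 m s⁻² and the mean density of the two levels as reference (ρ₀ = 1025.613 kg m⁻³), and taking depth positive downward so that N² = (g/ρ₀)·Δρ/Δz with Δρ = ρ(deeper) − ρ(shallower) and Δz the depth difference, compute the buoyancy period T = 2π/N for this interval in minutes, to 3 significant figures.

12.6 min

Δρ = 1025.704 − 1025.522 = 0.182 kg m⁻³ over Δz = 144.5 − 119.5 = 25 m.
N² = (9.8/1025.613) × (0.182/25) = 6.9562 × 10⁻⁵ s⁻².
N = √(6.9562 × 10⁻⁵) = 8.3404 × 10⁻³ rad s⁻¹, so T = 2π/N = 753.34 s = 12.556 min ≈ 12.6 min.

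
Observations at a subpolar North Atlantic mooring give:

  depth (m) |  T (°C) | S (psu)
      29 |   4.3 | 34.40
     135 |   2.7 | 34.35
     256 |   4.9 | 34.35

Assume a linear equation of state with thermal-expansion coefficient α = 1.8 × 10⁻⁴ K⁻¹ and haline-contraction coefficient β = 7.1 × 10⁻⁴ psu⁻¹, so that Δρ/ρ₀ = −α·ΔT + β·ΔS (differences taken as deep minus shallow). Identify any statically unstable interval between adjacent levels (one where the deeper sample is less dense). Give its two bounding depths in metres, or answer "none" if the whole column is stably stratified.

Evaluate Δρ/ρ₀ = −αΔT + βΔS across each adjacent pair:
  29–135 m: −αΔT+βΔS = −(1.8 × 10⁻⁴)(-1.6)+(7.1 × 10⁻⁴)(-0.05) = 2.5 × 10⁻⁴ → stable
  135–256 m: −αΔT+βΔS = −(1.8 × 10⁻⁴)(+2.2)+(7.1 × 10⁻⁴)(+0.00) = -4.0 × 10⁻⁴ → UNSTABLE
The 135–256 m interval has Δρ < 0: lighter water underlies denser water.

135–256 m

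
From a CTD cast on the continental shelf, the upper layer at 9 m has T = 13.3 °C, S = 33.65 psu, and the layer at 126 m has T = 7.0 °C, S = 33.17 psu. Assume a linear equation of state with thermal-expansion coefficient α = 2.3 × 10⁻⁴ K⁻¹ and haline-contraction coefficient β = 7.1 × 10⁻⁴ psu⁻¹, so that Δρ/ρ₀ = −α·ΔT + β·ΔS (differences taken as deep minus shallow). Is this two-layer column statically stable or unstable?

ΔT = 7.0 − 13.3 = -6.3 K and ΔS = 33.17 − 33.65 = -0.48 psu (deep − shallow).
−αΔT = 1.449 × 10⁻³; βΔS = -3.408 × 10⁻⁴; sum Δρ/ρ₀ = 1.1082 × 10⁻³.
Δρ/ρ₀ > 0, so Δρ > 0: deeper water is denser → statically stable.

stable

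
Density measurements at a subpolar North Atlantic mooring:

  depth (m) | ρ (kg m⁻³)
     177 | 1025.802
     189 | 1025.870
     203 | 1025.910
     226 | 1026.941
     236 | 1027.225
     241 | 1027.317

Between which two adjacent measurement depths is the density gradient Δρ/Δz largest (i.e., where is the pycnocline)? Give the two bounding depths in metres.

Compute the density gradient over each adjacent pair:
  177–189 m: Δρ/Δz = 0.068/12 = 5.7 × 10⁻³ kg m⁻⁴
  189–203 m: Δρ/Δz = 0.040/14 = 2.9 × 10⁻³ kg m⁻⁴
  203–226 m: Δρ/Δz = 1.031/23 = 0.045 kg m⁻⁴
  226–236 m: Δρ/Δz = 0.284/10 = 0.028 kg m⁻⁴
  236–241 m: Δρ/Δz = 0.092/5 = 0.018 kg m⁻⁴
The largest gradient is in the 203–226 m interval — the pycnocline.

203–226 m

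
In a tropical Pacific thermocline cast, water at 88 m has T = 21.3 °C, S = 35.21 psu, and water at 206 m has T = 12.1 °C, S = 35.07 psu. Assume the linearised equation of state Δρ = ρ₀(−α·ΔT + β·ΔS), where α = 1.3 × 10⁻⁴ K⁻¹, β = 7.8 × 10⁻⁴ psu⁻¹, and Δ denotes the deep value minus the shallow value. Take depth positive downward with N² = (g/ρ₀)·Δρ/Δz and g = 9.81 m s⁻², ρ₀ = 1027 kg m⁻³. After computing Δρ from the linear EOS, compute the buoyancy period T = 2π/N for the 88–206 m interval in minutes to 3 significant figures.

11.0 min

ΔT = -9.2 K, ΔS = -0.14 psu (deep − shallow).
Δρ/ρ₀ = −αΔT + βΔS = 1.196 × 10⁻³ − 1.092 × 10⁻⁴ = 1.0868 × 10⁻³, so Δρ ≈ 1.116 kg m⁻³.
N² = (g/ρ₀)·Δρ/Δz = g·(Δρ/ρ₀)/Δz = 9.81 × 1.0868 × 10⁻³ / 118 = 9.0352 × 10⁻⁵ s⁻².
N = √(9.0352 × 10⁻⁵) = 9.5054 × 10⁻³ rad s⁻¹ → T = 2π/N = 661.01 s = 11.017 min ≈ 11.0 min.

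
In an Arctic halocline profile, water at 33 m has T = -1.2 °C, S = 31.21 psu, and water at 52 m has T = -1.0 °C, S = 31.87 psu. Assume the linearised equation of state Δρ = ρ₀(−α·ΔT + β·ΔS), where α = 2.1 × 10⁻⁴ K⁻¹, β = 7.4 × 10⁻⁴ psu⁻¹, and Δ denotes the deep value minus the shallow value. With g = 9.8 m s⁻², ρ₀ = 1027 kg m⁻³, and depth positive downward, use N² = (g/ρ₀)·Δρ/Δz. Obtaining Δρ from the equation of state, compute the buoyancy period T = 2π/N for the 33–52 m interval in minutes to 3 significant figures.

ΔT = +0.2 K, ΔS = +0.66 psu (deep − shallow).
Δρ/ρ₀ = −αΔT + βΔS = -4.20 × 10⁻⁵ + 4.884 × 10⁻⁴ = 4.464 × 10⁻⁴, so Δρ ≈ 0.4585 kg m⁻³.
N² = (g/ρ₀)·Δρ/Δz = g·(Δρ/ρ₀)/Δz = 9.8 × 4.464 × 10⁻⁴ / 19 = 2.3025 × 10⁻⁴ s⁻².
N = √(2.3025 × 10⁻⁴) = 0.015174 rad s⁻¹ → T = 2π/N = 414.08 s = 6.9013 min ≈ 6.90 min.

6.90 min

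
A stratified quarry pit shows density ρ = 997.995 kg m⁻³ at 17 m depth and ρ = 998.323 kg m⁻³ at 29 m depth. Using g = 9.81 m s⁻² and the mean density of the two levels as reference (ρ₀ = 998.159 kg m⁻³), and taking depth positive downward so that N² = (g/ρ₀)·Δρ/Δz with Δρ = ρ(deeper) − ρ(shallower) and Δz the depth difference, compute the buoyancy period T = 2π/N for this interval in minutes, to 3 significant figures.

6.39 min

Δρ = 998.323 − 997.995 = 0.328 kg m⁻³ over Δz = 29 − 17 = 12 m.
N² = (9.81/998.159) × (0.328/12) = 2.6863 × 10⁻⁴ s⁻².
N = √(2.6863 × 10⁻⁴) = 0.016390 rad s⁻¹, so T = 2π/N = 383.35 s = 6.3892 min ≈ 6.39 min.
N² > 0, so the interval is statically stable.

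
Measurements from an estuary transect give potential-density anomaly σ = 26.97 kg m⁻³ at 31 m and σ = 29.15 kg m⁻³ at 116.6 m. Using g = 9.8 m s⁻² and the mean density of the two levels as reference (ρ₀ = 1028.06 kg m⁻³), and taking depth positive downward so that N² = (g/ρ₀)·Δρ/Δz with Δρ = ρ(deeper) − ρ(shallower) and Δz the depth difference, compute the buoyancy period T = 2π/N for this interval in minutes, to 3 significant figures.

Δρ = 1029.15 − 1026.97 = 2.18 kg m⁻³ over Δz = 116.6 − 31 = 85.6 m.
N² = (9.8/1028.06) × (2.18/85.6) = 2.4277 × 10⁻⁴ s⁻².
N = √(2.4277 × 10⁻⁴) = 0.015581 rad s⁻¹, so T = 2π/N = 403.26 s = 6.7210 min ≈ 6.72 min.

6.72 min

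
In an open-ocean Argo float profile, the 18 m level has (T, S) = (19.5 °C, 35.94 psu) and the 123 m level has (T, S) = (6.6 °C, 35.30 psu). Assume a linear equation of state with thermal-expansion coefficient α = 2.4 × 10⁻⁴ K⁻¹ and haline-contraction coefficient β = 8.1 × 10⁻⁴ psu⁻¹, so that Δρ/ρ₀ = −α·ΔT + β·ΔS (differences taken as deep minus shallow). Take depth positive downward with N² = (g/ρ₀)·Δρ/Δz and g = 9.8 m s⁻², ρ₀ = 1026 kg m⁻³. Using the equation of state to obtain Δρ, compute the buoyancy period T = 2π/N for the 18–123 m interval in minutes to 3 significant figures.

ΔT = -12.9 K, ΔS = -0.64 psu (deep − shallow).
Δρ/ρ₀ = −αΔT + βΔS = 3.096 × 10⁻³ − 5.184 × 10⁻⁴ = 2.5776 × 10⁻³, so Δρ ≈ 2.645 kg m⁻³.
N² = (g/ρ₀)·Δρ/Δz = g·(Δρ/ρ₀)/Δz = 9.8 × 2.5776 × 10⁻³ / 105 = 2.4058 × 10⁻⁴ s⁻².
N = √(2.4058 × 10⁻⁴) = 0.015511 rad s⁻¹ → T = 2π/N = 405.08 s = 6.7513 min ≈ 6.75 min.

6.75 min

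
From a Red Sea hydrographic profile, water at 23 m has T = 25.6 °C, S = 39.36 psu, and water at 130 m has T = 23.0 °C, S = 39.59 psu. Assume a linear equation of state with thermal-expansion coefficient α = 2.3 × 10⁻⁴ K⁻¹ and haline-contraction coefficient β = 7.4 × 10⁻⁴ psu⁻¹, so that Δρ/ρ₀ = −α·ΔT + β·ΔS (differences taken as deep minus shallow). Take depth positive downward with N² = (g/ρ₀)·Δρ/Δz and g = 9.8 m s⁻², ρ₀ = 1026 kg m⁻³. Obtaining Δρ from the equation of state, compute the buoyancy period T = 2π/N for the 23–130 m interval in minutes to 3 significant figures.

12.5 min

ΔT = -2.6 K, ΔS = +0.23 psu (deep − shallow).
Δρ/ρ₀ = −αΔT + βΔS = 5.98 × 10⁻⁴ + 1.702 × 10⁻⁴ = 7.682 × 10⁻⁴, so Δρ ≈ 0.7882 kg m⁻³.
N² = (g/ρ₀)·Δρ/Δz = g·(Δρ/ρ₀)/Δz = 9.8 × 7.682 × 10⁻⁴ / 107 = 7.0359 × 10⁻⁵ s⁻².
N = √(7.0359 × 10⁻⁵) = 8.3880 × 10⁻³ rad s⁻¹ → T = 2π/N = 749.07 s = 12.485 min ≈ 12.5 min.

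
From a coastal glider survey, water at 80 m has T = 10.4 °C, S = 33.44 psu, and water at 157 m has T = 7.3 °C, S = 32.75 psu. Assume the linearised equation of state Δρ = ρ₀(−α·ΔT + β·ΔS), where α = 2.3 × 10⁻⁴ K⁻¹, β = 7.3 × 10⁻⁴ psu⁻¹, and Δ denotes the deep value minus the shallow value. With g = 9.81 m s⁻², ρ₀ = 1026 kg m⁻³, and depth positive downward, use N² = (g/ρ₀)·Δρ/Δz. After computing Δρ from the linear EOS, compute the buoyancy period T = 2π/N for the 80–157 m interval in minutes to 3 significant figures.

ΔT = -3.1 K, ΔS = -0.69 psu (deep − shallow).
Δρ/ρ₀ = −αΔT + βΔS = 7.13 × 10⁻⁴ − 5.037 × 10⁻⁴ = 2.093 × 10⁻⁴, so Δρ ≈ 0.2147 kg m⁻³.
N² = (g/ρ₀)·Δρ/Δz = g·(Δρ/ρ₀)/Δz = 9.81 × 2.093 × 10⁻⁴ / 77 = 2.6665 × 10⁻⁵ s⁻².
N = √(2.6665 × 10⁻⁵) = 5.1638 × 10⁻³ rad s⁻¹ → T = 2π/N = 1.2168 × 10³ s = 20.280 min ≈ 20.3 min.

20.3 min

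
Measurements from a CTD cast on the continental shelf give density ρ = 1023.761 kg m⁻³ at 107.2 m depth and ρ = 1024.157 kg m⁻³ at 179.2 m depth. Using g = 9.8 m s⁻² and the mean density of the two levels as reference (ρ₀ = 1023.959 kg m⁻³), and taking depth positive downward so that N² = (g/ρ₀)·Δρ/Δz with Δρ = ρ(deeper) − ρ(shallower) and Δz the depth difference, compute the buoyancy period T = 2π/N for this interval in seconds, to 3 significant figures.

866 s

Δρ = 1024.157 − 1023.761 = 0.396 kg m⁻³ over Δz = 179.2 − 107.2 = 72 m.
N² = (9.8/1023.959) × (0.396/72) = 5.2639 × 10⁻⁵ s⁻².
N = √(5.2639 × 10⁻⁵) = 7.2553 × 10⁻³ rad s⁻¹, so T = 2π/N = 866.01 s ≈ 866 s.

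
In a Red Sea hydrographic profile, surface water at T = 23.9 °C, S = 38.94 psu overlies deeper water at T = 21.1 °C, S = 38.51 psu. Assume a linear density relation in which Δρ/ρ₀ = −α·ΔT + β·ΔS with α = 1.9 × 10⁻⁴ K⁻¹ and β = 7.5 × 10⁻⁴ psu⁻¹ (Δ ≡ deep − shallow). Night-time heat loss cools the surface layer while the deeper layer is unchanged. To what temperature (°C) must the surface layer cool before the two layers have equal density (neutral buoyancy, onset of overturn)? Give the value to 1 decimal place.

Neutral buoyancy requires Δρ = 0, i.e. −α(T_deep − T_surf′) + β(S_deep − S_surf) = 0.
T_surf′ = T_deep − (β/α)·ΔS = 21.1 − (7.5 × 10⁻⁴/1.9 × 10⁻⁴)·(-0.43) = 22.797 °C.
Cooling required: 23.9 − (22.797) = 1.103 °C.

22.8 °C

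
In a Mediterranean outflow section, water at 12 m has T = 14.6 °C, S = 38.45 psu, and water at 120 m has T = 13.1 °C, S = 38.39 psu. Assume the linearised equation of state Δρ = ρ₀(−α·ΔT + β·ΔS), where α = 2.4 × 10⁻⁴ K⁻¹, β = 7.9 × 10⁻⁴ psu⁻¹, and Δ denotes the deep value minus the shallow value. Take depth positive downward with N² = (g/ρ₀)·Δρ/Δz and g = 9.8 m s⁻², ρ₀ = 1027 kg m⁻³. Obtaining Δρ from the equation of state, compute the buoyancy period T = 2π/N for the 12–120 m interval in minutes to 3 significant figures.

19.7 min

ΔT = -1.5 K, ΔS = -0.06 psu (deep − shallow).
Δρ/ρ₀ = −αΔT + βΔS = 3.60 × 10⁻⁴ − 4.74 × 10⁻⁵ = 3.126 × 10⁻⁴, so Δρ ≈ 0.3210 kg m⁻³.
N² = (g/ρ₀)·Δρ/Δz = g·(Δρ/ρ₀)/Δz = 9.8 × 3.126 × 10⁻⁴ / 108 = 2.8366 × 10⁻⁵ s⁻².
N = √(2.8366 × 10⁻⁵) = 5.3260 × 10⁻³ rad s⁻¹ → T = 2π/N = 1.1797 × 10³ s = 19.662 min ≈ 19.7 min.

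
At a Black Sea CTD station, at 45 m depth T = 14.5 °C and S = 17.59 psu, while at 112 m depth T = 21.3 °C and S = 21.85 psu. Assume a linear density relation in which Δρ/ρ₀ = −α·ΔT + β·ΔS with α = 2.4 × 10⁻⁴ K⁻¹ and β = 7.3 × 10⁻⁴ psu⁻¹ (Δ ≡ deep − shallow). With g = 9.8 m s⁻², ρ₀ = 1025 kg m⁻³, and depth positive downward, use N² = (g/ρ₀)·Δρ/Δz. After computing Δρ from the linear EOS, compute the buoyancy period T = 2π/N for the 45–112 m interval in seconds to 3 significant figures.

427 s

ΔT = +6.8 K, ΔS = +4.26 psu (deep − shallow).
Δρ/ρ₀ = −αΔT + βΔS = -1.632 × 10⁻³ + 3.1098 × 10⁻³ = 1.4778 × 10⁻³, so Δρ ≈ 1.515 kg m⁻³.
N² = (g/ρ₀)·Δρ/Δz = g·(Δρ/ρ₀)/Δz = 9.8 × 1.4778 × 10⁻³ / 67 = 2.1616 × 10⁻⁴ s⁻².
N = √(2.1616 × 10⁻⁴) = 0.014702 rad s⁻¹ → T = 2π/N = 427.37 s ≈ 427 s.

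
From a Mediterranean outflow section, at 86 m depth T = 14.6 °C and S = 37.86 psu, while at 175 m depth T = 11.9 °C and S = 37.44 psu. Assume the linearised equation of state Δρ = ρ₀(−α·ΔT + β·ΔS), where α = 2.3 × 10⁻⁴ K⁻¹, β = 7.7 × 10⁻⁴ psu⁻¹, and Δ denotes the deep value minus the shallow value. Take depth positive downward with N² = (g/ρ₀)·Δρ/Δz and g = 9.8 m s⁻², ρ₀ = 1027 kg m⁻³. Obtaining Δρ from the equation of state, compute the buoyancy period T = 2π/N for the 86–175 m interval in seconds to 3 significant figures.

ΔT = -2.7 K, ΔS = -0.42 psu (deep − shallow).
Δρ/ρ₀ = −αΔT + βΔS = 6.21 × 10⁻⁴ − 3.234 × 10⁻⁴ = 2.976 × 10⁻⁴, so Δρ ≈ 0.3056 kg m⁻³.
N² = (g/ρ₀)·Δρ/Δz = g·(Δρ/ρ₀)/Δz = 9.8 × 2.976 × 10⁻⁴ / 89 = 3.2769 × 10⁻⁵ s⁻².
N = √(3.2769 × 10⁻⁵) = 5.7244 × 10⁻³ rad s⁻¹ → T = 2π/N = 1.0976 × 10³ s ≈ 1.10 × 10³ s.

1.10 × 10³ s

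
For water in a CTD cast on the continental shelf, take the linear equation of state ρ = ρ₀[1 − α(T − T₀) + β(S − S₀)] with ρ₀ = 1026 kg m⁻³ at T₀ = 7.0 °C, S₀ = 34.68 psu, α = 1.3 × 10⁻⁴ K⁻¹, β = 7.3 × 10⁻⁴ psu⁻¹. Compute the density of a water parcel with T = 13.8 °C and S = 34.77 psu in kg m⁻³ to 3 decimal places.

T − T₀ = +6.8 K, S − S₀ = +0.09 psu.
Bracket = 1 − α·(+6.8) + β·(+0.09) = 1 + (-8.183 × 10⁻⁴) = 0.9991817.
ρ = 1026 × 0.9991817 = 1025.160 kg m⁻³.

1025.160 kg m⁻³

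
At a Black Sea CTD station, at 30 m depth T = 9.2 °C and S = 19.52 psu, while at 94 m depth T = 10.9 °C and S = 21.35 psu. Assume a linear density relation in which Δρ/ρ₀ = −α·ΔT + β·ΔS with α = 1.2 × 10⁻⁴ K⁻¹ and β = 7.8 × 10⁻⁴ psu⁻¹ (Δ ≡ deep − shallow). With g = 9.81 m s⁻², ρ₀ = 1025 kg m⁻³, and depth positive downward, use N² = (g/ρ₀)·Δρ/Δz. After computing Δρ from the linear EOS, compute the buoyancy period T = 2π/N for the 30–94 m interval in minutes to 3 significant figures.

7.65 min

ΔT = +1.7 K, ΔS = +1.83 psu (deep − shallow).
Δρ/ρ₀ = −αΔT + βΔS = -2.04 × 10⁻⁴ + 1.4274 × 10⁻³ = 1.2234 × 10⁻³, so Δρ ≈ 1.254 kg m⁻³.
N² = (g/ρ₀)·Δρ/Δz = g·(Δρ/ρ₀)/Δz = 9.81 × 1.2234 × 10⁻³ / 64 = 1.8752 × 10⁻⁴ s⁻².
N = √(1.8752 × 10⁻⁴) = 0.013694 rad s⁻¹ → T = 2π/N = 458.83 s = 7.6472 min ≈ 7.65 min.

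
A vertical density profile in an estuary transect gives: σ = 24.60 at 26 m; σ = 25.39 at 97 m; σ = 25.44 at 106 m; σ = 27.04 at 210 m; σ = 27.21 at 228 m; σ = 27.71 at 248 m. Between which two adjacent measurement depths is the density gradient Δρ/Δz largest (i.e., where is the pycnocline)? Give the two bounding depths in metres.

228–248 m

Compute the density gradient over each adjacent pair:
  26–97 m: Δρ/Δz = 0.79/71 = 0.011 kg m⁻⁴
  97–106 m: Δρ/Δz = 0.05/9 = 5.6 × 10⁻³ kg m⁻⁴
  106–210 m: Δρ/Δz = 1.60/104 = 0.015 kg m⁻⁴
  210–228 m: Δρ/Δz = 0.17/18 = 9.4 × 10⁻³ kg m⁻⁴
  228–248 m: Δρ/Δz = 0.50/20 = 0.025 kg m⁻⁴
The largest gradient is in the 228–248 m interval — the pycnocline.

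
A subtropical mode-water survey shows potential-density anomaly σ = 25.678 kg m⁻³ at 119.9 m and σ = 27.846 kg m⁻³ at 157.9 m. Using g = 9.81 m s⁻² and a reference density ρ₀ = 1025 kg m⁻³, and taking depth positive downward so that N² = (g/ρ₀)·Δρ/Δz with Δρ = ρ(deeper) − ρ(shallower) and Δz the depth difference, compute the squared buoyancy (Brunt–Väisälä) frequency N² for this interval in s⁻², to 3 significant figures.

Δρ = 1027.846 − 1025.678 = 2.168 kg m⁻³ over Δz = 157.9 − 119.9 = 38 m.
N² = (9.81/1025) × (2.168/38) = 5.4604 × 10⁻⁴ s⁻² ≈ 5.46 × 10⁻⁴ s⁻².
N² > 0, so the interval is statically stable.

5.46 × 10⁻⁴ s⁻²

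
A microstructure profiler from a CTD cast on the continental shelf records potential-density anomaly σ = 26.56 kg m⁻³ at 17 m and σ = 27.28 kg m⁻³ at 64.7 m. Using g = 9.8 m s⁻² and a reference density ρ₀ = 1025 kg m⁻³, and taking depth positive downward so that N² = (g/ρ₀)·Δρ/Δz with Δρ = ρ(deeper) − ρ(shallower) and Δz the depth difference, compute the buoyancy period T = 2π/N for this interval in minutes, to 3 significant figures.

8.72 min

Δρ = 1027.28 − 1026.56 = 0.72 kg m⁻³ over Δz = 64.7 − 17 = 47.7 m.
N² = (9.8/1025) × (0.72/47.7) = 1.4432 × 10⁻⁴ s⁻².
N = √(1.4432 × 10⁻⁴) = 0.012013 rad s⁻¹, so T = 2π/N = 523.03 s = 8.7172 min ≈ 8.72 min.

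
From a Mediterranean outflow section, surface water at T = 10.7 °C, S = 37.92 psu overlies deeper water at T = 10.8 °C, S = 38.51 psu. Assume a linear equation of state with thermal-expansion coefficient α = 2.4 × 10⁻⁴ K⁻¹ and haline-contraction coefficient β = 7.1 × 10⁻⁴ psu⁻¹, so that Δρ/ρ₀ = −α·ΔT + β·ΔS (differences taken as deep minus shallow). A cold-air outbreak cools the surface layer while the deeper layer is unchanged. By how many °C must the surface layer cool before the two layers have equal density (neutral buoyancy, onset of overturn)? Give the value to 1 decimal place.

1.6 °C

Neutral buoyancy requires Δρ = 0, i.e. −α(T_deep − T_surf′) + β(S_deep − S_surf) = 0.
T_surf′ = T_deep − (β/α)·ΔS = 10.8 − (7.1 × 10⁻⁴/2.4 × 10⁻⁴)·(+0.59) = 9.055 °C.
Cooling required: 10.7 − (9.055) = 1.645 °C.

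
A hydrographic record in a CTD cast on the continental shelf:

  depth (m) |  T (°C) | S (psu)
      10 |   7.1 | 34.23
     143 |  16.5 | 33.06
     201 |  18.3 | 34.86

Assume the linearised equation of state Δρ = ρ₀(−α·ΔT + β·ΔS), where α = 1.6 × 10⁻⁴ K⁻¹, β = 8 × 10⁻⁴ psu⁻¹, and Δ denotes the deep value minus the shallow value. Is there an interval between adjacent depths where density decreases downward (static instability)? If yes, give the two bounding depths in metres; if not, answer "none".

10–143 m

Evaluate Δρ/ρ₀ = −αΔT + βΔS across each adjacent pair:
  10–143 m: −αΔT+βΔS = −(1.6 × 10⁻⁴)(+9.4)+(8 × 10⁻⁴)(-1.17) = -2.4 × 10⁻³ → UNSTABLE
  143–201 m: −αΔT+βΔS = −(1.6 × 10⁻⁴)(+1.8)+(8 × 10⁻⁴)(+1.80) = 1.2 × 10⁻³ → stable
The 10–143 m interval has Δρ < 0: lighter water underlies denser water.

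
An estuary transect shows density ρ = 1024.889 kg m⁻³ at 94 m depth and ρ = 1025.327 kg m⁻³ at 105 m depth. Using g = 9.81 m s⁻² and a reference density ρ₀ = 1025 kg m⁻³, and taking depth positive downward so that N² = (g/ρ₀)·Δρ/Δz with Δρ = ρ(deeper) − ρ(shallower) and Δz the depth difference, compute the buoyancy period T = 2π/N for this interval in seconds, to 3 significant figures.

Δρ = 1025.327 − 1024.889 = 0.438 kg m⁻³ over Δz = 105 − 94 = 11 m.
N² = (9.81/1025) × (0.438/11) = 3.8109 × 10⁻⁴ s⁻².
N = √(3.8109 × 10⁻⁴) = 0.019522 rad s⁻¹, so T = 2π/N = 321.85 s ≈ 322 s.

322 s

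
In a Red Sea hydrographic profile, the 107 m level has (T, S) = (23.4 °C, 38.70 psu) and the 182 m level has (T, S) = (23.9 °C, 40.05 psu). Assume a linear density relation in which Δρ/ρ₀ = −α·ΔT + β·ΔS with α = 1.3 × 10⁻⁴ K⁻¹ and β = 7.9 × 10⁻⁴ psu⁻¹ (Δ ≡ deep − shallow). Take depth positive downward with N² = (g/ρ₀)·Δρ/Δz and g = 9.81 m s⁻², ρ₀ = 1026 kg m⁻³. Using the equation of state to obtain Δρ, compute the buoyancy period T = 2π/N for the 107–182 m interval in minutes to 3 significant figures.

9.15 min

ΔT = +0.5 K, ΔS = +1.35 psu (deep − shallow).
Δρ/ρ₀ = −αΔT + βΔS = -6.50 × 10⁻⁵ + 1.0665 × 10⁻³ = 1.0015 × 10⁻³, so Δρ ≈ 1.028 kg m⁻³.
N² = (g/ρ₀)·Δρ/Δz = g·(Δρ/ρ₀)/Δz = 9.81 × 1.0015 × 10⁻³ / 75 = 1.3100 × 10⁻⁴ s⁻².
N = √(1.3100 × 10⁻⁴) = 0.011446 rad s⁻¹ → T = 2π/N = 548.94 s = 9.1490 min ≈ 9.15 min.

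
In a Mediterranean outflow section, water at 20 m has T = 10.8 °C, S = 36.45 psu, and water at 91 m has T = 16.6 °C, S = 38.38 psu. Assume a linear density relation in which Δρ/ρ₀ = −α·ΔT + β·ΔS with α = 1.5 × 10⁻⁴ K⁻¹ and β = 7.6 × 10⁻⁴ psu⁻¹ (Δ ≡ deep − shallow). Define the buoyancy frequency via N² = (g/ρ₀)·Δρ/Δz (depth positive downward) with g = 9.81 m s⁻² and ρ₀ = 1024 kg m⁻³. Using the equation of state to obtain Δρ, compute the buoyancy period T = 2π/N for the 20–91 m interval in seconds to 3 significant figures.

ΔT = +5.8 K, ΔS = +1.93 psu (deep − shallow).
Δρ/ρ₀ = −αΔT + βΔS = -8.70 × 10⁻⁴ + 1.4668 × 10⁻³ = 5.968 × 10⁻⁴, so Δρ ≈ 0.6111 kg m⁻³.
N² = (g/ρ₀)·Δρ/Δz = g·(Δρ/ρ₀)/Δz = 9.81 × 5.968 × 10⁻⁴ / 71 = 8.2459 × 10⁻⁵ s⁻².
N = √(8.2459 × 10⁻⁵) = 9.0807 × 10⁻³ rad s⁻¹ → T = 2π/N = 691.93 s ≈ 692 s.

692 s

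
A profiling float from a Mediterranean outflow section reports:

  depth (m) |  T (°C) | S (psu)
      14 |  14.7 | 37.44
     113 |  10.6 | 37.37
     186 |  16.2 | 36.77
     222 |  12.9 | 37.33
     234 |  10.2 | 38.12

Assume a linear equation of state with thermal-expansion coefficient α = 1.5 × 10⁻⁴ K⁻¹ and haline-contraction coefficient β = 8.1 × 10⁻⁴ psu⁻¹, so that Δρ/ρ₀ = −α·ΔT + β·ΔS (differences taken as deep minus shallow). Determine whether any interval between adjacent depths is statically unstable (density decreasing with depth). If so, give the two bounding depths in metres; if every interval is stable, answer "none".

113–186 m

Evaluate Δρ/ρ₀ = −αΔT + βΔS across each adjacent pair:
  14–113 m: −αΔT+βΔS = −(1.5 × 10⁻⁴)(-4.1)+(8.1 × 10⁻⁴)(-0.07) = 5.6 × 10⁻⁴ → stable
  113–186 m: −αΔT+βΔS = −(1.5 × 10⁻⁴)(+5.6)+(8.1 × 10⁻⁴)(-0.60) = -1.3 × 10⁻³ → UNSTABLE
  186–222 m: −αΔT+βΔS = −(1.5 × 10⁻⁴)(-3.3)+(8.1 × 10⁻⁴)(+0.56) = 9.5 × 10⁻⁴ → stable
  222–234 m: −αΔT+βΔS = −(1.5 × 10⁻⁴)(-2.7)+(8.1 × 10⁻⁴)(+0.79) = 1.0 × 10⁻³ → stable
The 113–186 m interval has Δρ < 0: lighter water underlies denser water.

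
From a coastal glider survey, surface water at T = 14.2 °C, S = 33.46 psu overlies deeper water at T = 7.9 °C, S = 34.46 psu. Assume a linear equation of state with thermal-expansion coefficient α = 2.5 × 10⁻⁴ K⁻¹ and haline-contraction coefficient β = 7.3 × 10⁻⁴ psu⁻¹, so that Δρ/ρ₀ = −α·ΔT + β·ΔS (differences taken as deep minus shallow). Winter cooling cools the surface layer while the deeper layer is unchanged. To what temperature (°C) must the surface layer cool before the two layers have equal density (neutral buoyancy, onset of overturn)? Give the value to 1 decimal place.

5.0 °C

Neutral buoyancy requires Δρ = 0, i.e. −α(T_deep − T_surf′) + β(S_deep − S_surf) = 0.
T_surf′ = T_deep − (β/α)·ΔS = 7.9 − (7.3 × 10⁻⁴/2.5 × 10⁻⁴)·(+1.00) = 4.980 °C.
Cooling required: 14.2 − (4.980) = 9.220 °C.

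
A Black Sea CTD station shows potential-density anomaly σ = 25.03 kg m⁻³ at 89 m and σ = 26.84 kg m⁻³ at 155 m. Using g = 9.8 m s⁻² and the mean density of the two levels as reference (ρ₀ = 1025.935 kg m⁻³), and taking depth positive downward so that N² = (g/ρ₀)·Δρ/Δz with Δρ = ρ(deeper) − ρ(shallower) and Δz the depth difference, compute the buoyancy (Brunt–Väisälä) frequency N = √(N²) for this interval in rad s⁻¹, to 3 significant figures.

Δρ = 1026.84 − 1025.03 = 1.81 kg m⁻³ over Δz = 155 − 89 = 66 m.
N² = (9.8/1025.935) × (1.81/66) = 2.6196 × 10⁻⁴ s⁻².
N = √(2.6196 × 10⁻⁴) = 0.016185 rad s⁻¹ ≈ 0.0162 rad s⁻¹.

0.0162 rad s⁻¹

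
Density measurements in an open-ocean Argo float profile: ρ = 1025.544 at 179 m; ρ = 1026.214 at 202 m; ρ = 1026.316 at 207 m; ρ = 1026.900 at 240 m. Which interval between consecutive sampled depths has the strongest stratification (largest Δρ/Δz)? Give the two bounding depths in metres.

Compute the density gradient over each adjacent pair:
  179–202 m: Δρ/Δz = 0.670/23 = 0.029 kg m⁻⁴
  202–207 m: Δρ/Δz = 0.102/5 = 0.020 kg m⁻⁴
  207–240 m: Δρ/Δz = 0.584/33 = 0.018 kg m⁻⁴
The largest gradient is in the 179–202 m interval — the pycnocline.

179–202 m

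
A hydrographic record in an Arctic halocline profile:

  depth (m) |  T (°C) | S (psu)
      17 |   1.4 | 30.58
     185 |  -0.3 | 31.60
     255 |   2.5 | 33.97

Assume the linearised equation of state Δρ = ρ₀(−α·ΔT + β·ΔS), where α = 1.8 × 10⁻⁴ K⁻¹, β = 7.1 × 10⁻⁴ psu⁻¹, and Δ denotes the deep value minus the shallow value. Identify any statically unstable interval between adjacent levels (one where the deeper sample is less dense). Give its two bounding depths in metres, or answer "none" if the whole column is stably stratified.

Evaluate Δρ/ρ₀ = −αΔT + βΔS across each adjacent pair:
  17–185 m: −αΔT+βΔS = −(1.8 × 10⁻⁴)(-1.7)+(7.1 × 10⁻⁴)(+1.02) = 1.0 × 10⁻³ → stable
  185–255 m: −αΔT+βΔS = −(1.8 × 10⁻⁴)(+2.8)+(7.1 × 10⁻⁴)(+2.37) = 1.2 × 10⁻³ → stable
Every interval has Δρ > 0: the column is stably stratified throughout.

none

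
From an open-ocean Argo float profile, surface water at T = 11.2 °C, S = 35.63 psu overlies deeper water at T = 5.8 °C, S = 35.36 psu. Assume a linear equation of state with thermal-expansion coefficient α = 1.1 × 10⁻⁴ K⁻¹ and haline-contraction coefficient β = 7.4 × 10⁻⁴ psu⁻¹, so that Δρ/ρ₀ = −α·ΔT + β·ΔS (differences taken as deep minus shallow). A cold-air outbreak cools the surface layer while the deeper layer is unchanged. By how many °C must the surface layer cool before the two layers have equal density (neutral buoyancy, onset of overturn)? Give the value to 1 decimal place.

3.6 °C

Neutral buoyancy requires Δρ = 0, i.e. −α(T_deep − T_surf′) + β(S_deep − S_surf) = 0.
T_surf′ = T_deep − (β/α)·ΔS = 5.8 − (7.4 × 10⁻⁴/1.1 × 10⁻⁴)·(-0.27) = 7.616 °C.
Cooling required: 11.2 − (7.616) = 3.584 °C.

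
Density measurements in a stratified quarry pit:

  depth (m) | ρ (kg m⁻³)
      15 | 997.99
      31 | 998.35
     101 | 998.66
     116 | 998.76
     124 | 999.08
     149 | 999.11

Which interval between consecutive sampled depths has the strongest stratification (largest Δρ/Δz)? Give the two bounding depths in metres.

116–124 m

Compute the density gradient over each adjacent pair:
  15–31 m: Δρ/Δz = 0.36/16 = 0.022 kg m⁻⁴
  31–101 m: Δρ/Δz = 0.31/70 = 4.4 × 10⁻³ kg m⁻⁴
  101–116 m: Δρ/Δz = 0.10/15 = 6.7 × 10⁻³ kg m⁻⁴
  116–124 m: Δρ/Δz = 0.32/8 = 0.040 kg m⁻⁴
  124–149 m: Δρ/Δz = 0.03/25 = 1.2 × 10⁻³ kg m⁻⁴
The largest gradient is in the 116–124 m interval — the pycnocline.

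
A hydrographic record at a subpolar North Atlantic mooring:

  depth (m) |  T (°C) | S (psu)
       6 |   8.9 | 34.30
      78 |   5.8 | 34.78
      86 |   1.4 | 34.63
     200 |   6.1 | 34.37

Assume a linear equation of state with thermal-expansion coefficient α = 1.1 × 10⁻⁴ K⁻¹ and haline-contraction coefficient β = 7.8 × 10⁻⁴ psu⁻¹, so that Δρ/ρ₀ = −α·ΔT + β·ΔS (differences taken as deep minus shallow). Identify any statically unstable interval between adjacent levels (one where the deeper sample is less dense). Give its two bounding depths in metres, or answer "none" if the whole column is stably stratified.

Evaluate Δρ/ρ₀ = −αΔT + βΔS across each adjacent pair:
  6–78 m: −αΔT+βΔS = −(1.1 × 10⁻⁴)(-3.1)+(7.8 × 10⁻⁴)(+0.48) = 7.2 × 10⁻⁴ → stable
  78–86 m: −αΔT+βΔS = −(1.1 × 10⁻⁴)(-4.4)+(7.8 × 10⁻⁴)(-0.15) = 3.7 × 10⁻⁴ → stable
  86–200 m: −αΔT+βΔS = −(1.1 × 10⁻⁴)(+4.7)+(7.8 × 10⁻⁴)(-0.26) = -7.2 × 10⁻⁴ → UNSTABLE
The 86–200 m interval has Δρ < 0: lighter water underlies denser water.

86–200 m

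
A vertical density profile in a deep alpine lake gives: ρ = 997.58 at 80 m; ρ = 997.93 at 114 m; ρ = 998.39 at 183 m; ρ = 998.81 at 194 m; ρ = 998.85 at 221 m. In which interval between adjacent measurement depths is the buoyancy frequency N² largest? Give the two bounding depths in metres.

183–194 m

Compute the density gradient over each adjacent pair:
  80–114 m: Δρ/Δz = 0.35/34 = 0.010 kg m⁻⁴
  114–183 m: Δρ/Δz = 0.46/69 = 6.7 × 10⁻³ kg m⁻⁴
  183–194 m: Δρ/Δz = 0.42/11 = 0.038 kg m⁻⁴
  194–221 m: Δρ/Δz = 0.04/27 = 1.5 × 10⁻³ kg m⁻⁴
The largest gradient is in the 183–194 m interval — the pycnocline.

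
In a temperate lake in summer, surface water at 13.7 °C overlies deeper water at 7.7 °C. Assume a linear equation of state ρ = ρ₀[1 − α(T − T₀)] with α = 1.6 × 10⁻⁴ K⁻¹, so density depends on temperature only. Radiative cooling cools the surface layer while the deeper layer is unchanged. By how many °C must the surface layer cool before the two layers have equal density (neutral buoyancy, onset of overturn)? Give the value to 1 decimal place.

6.0 °C

With temperature the only control, equal density requires T_surf′ = T_deep.
T_surf′ = 7.7 °C.
Cooling required: 13.7 − 7.7 = 6.0 °C.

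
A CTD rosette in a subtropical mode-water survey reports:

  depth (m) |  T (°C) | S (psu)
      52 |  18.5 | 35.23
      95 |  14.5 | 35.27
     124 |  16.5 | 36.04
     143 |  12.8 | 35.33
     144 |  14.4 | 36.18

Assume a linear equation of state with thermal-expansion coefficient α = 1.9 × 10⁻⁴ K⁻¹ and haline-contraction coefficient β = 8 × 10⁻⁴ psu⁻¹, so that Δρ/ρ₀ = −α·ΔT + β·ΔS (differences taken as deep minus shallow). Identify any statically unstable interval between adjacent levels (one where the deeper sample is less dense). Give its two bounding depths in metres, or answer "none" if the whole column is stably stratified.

none

Evaluate Δρ/ρ₀ = −αΔT + βΔS across each adjacent pair:
  52–95 m: −αΔT+βΔS = −(1.9 × 10⁻⁴)(-4.0)+(8 × 10⁻⁴)(+0.04) = 7.9 × 10⁻⁴ → stable
  95–124 m: −αΔT+βΔS = −(1.9 × 10⁻⁴)(+2.0)+(8 × 10⁻⁴)(+0.77) = 2.4 × 10⁻⁴ → stable
  124–143 m: −αΔT+βΔS = −(1.9 × 10⁻⁴)(-3.7)+(8 × 10⁻⁴)(-0.71) = 1.4 × 10⁻⁴ → stable
  143–144 m: −αΔT+βΔS = −(1.9 × 10⁻⁴)(+1.6)+(8 × 10⁻⁴)(+0.85) = 3.8 × 10⁻⁴ → stable
Every interval has Δρ > 0: the column is stably stratified throughout.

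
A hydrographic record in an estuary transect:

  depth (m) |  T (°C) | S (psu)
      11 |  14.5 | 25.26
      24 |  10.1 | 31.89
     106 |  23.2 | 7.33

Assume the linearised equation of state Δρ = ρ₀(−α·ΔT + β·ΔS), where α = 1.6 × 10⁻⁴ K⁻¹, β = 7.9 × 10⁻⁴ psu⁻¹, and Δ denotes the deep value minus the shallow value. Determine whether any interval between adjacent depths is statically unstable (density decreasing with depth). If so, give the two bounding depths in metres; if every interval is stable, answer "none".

Evaluate Δρ/ρ₀ = −αΔT + βΔS across each adjacent pair:
  11–24 m: −αΔT+βΔS = −(1.6 × 10⁻⁴)(-4.4)+(7.9 × 10⁻⁴)(+6.63) = 5.9 × 10⁻³ → stable
  24–106 m: −αΔT+βΔS = −(1.6 × 10⁻⁴)(+13.1)+(7.9 × 10⁻⁴)(-24.56) = -0.021 → UNSTABLE
The 24–106 m interval has Δρ < 0: lighter water underlies denser water.

24–106 m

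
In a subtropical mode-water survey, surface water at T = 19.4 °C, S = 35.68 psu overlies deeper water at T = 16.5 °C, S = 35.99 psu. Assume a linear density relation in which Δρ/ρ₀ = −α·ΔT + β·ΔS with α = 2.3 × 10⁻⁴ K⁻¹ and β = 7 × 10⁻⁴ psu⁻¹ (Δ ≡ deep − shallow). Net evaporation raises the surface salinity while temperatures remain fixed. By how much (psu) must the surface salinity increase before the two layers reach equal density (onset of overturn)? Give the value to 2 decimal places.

1.26 psu

Neutral buoyancy requires −α(T_deep − T_surf) + β(S_deep − S_surf′) = 0.
S_surf′ = S_deep − (α/β)·ΔT = 35.99 − (2.3 × 10⁻⁴/7 × 10⁻⁴)·(-2.9) = 36.9429 psu.
Increase required: 36.9429 − 35.68 = 1.2629 psu.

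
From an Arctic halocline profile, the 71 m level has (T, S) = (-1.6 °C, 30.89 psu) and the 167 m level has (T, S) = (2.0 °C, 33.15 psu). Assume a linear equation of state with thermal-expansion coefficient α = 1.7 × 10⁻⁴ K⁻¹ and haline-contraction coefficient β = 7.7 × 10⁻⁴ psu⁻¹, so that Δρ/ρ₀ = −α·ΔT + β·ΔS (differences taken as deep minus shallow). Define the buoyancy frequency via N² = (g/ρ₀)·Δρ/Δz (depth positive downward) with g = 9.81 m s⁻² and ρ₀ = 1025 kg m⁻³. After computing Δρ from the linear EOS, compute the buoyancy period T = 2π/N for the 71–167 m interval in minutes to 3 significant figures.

ΔT = +3.6 K, ΔS = +2.26 psu (deep − shallow).
Δρ/ρ₀ = −αΔT + βΔS = -6.12 × 10⁻⁴ + 1.7402 × 10⁻³ = 1.1282 × 10⁻³, so Δρ ≈ 1.156 kg m⁻³.
N² = (g/ρ₀)·Δρ/Δz = g·(Δρ/ρ₀)/Δz = 9.81 × 1.1282 × 10⁻³ / 96 = 1.1529 × 10⁻⁴ s⁻².
N = √(1.1529 × 10⁻⁴) = 0.010737 rad s⁻¹ → T = 2π/N = 585.19 s = 9.7532 min ≈ 9.75 min.

9.75 min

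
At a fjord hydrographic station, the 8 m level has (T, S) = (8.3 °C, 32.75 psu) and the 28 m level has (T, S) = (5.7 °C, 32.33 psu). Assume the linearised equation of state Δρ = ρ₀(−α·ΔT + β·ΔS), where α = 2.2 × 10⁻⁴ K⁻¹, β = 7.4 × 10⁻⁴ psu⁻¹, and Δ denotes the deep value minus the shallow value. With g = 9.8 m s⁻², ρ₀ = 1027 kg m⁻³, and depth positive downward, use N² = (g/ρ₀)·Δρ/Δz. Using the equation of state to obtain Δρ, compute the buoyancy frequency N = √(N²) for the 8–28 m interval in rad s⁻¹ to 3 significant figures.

0.0113 rad s⁻¹

ΔT = -2.6 K, ΔS = -0.42 psu (deep − shallow).
Δρ/ρ₀ = −αΔT + βΔS = 5.72 × 10⁻⁴ − 3.108 × 10⁻⁴ = 2.612 × 10⁻⁴, so Δρ ≈ 0.2683 kg m⁻³.
N² = (g/ρ₀)·Δρ/Δz = g·(Δρ/ρ₀)/Δz = 9.8 × 2.612 × 10⁻⁴ / 20 = 1.2799 × 10⁻⁴ s⁻².
N = √(1.2799 × 10⁻⁴) = 0.011313 rad s⁻¹ ≈ 0.0113 rad s⁻¹.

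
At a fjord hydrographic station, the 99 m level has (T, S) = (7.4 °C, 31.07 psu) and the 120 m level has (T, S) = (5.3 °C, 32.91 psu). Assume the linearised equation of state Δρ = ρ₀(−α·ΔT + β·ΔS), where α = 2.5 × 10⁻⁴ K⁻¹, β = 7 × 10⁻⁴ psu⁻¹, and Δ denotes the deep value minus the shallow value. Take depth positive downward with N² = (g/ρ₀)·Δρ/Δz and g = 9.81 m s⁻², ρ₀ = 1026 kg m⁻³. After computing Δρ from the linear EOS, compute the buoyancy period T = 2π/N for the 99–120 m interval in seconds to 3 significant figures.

ΔT = -2.1 K, ΔS = +1.84 psu (deep − shallow).
Δρ/ρ₀ = −αΔT + βΔS = 5.25 × 10⁻⁴ + 1.288 × 10⁻³ = 1.813 × 10⁻³, so Δρ ≈ 1.860 kg m⁻³.
N² = (g/ρ₀)·Δρ/Δz = g·(Δρ/ρ₀)/Δz = 9.81 × 1.813 × 10⁻³ / 21 = 8.4693 × 10⁻⁴ s⁻².
N = √(8.4693 × 10⁻⁴) = 0.029102 rad s⁻¹ → T = 2π/N = 215.90 s ≈ 216 s.

216 s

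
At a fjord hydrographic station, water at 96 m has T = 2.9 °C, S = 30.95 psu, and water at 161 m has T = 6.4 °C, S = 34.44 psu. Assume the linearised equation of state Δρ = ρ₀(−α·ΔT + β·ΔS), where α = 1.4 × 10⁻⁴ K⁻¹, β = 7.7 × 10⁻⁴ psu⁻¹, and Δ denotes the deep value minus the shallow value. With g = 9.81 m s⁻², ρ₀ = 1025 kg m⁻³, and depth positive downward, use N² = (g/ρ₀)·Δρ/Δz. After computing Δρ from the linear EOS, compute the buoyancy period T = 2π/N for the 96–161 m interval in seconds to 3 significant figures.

ΔT = +3.5 K, ΔS = +3.49 psu (deep − shallow).
Δρ/ρ₀ = −αΔT + βΔS = -4.90 × 10⁻⁴ + 2.6873 × 10⁻³ = 2.1973 × 10⁻³, so Δρ ≈ 2.252 kg m⁻³.
N² = (g/ρ₀)·Δρ/Δz = g·(Δρ/ρ₀)/Δz = 9.81 × 2.1973 × 10⁻³ / 65 = 3.3162 × 10⁻⁴ s⁻².
N = √(3.3162 × 10⁻⁴) = 0.018210 rad s⁻¹ → T = 2π/N = 345.04 s ≈ 345 s.

345 s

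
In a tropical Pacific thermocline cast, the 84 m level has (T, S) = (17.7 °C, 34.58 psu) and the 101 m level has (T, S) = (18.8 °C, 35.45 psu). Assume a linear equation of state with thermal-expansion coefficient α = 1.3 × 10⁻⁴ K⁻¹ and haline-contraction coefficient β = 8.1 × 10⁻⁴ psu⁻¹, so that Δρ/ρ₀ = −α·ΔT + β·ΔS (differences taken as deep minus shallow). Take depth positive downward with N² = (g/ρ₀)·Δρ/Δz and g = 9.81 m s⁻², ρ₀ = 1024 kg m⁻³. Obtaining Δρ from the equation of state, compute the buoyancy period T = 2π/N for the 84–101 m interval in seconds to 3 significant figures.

349 s

ΔT = +1.1 K, ΔS = +0.87 psu (deep − shallow).
Δρ/ρ₀ = −αΔT + βΔS = -1.43 × 10⁻⁴ + 7.047 × 10⁻⁴ = 5.617 × 10⁻⁴, so Δρ ≈ 0.5752 kg m⁻³.
N² = (g/ρ₀)·Δρ/Δz = g·(Δρ/ρ₀)/Δz = 9.81 × 5.617 × 10⁻⁴ / 17 = 3.2413 × 10⁻⁴ s⁻².
N = √(3.2413 × 10⁻⁴) = 0.018004 rad s⁻¹ → T = 2π/N = 348.99 s ≈ 349 s.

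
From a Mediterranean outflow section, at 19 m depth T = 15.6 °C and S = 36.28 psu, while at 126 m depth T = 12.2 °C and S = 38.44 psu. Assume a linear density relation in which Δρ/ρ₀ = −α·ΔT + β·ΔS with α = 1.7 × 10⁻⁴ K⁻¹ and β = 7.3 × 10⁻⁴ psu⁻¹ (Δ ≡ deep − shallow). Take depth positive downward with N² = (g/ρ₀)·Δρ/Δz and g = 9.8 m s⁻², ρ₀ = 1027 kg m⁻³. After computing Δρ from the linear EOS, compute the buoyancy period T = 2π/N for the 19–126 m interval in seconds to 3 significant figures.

ΔT = -3.4 K, ΔS = +2.16 psu (deep − shallow).
Δρ/ρ₀ = −αΔT + βΔS = 5.78 × 10⁻⁴ + 1.5768 × 10⁻³ = 2.1548 × 10⁻³, so Δρ ≈ 2.213 kg m⁻³.
N² = (g/ρ₀)·Δρ/Δz = g·(Δρ/ρ₀)/Δz = 9.8 × 2.1548 × 10⁻³ / 107 = 1.9736 × 10⁻⁴ s⁻².
N = √(1.9736 × 10⁻⁴) = 0.014048 rad s⁻¹ → T = 2π/N = 447.27 s ≈ 447 s.

447 s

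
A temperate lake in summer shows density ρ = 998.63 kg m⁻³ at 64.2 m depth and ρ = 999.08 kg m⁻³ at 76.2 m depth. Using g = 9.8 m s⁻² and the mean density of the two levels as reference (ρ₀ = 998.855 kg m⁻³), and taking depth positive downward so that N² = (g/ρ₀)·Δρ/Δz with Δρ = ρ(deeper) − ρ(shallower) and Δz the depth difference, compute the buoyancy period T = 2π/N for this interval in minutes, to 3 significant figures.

Δρ = 999.08 − 998.63 = 0.45 kg m⁻³ over Δz = 76.2 − 64.2 = 12 m.
N² = (9.8/998.855) × (0.45/12) = 3.6792 × 10⁻⁴ s⁻².
N = √(3.6792 × 10⁻⁴) = 0.019181 rad s⁻¹, so T = 2π/N = 327.57 s = 5.4595 min ≈ 5.46 min.

5.46 min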